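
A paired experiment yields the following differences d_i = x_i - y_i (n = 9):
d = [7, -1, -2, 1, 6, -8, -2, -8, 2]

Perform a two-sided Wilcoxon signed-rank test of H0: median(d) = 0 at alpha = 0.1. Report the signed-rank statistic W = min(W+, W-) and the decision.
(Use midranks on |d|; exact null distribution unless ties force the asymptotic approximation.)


Step 1: Drop any zero differences (none here) and take |d_i|.
|d| = [7, 1, 2, 1, 6, 8, 2, 8, 2]
Step 2: Midrank |d_i| (ties get averaged ranks).
ranks: |7|->7, |1|->1.5, |2|->4, |1|->1.5, |6|->6, |8|->8.5, |2|->4, |8|->8.5, |2|->4
Step 3: Attach original signs; sum ranks with positive sign and with negative sign.
W+ = 7 + 1.5 + 6 + 4 = 18.5
W- = 1.5 + 4 + 8.5 + 4 + 8.5 = 26.5
(Check: W+ + W- = 45 should equal n(n+1)/2 = 45.)
Step 4: Test statistic W = min(W+, W-) = 18.5.
Step 5: Ties in |d|, so use the tie-corrected normal approximation.
        E[W] = n(n+1)/4 = 9*10/4 = 22.5.
        Tie groups: |d|=1 (t=2), |d|=2 (t=3), |d|=8 (t=2); sum(t^3 - t) = 36.
        Var[W] = n(n+1)(2n+1)/24 - sum(t^3-t)/48 = 1710/24 - 36/48 = 70.5.
        z = (W - E[W]) / sqrt(Var[W]) = (18.5 - 22.5) / 8.3964 = -0.4764.
        Two-sided p = 2*Phi(z) = 0.633794.
Step 6: alpha = 0.1. fail to reject H0.

W+ = 18.5, W- = 26.5, W = min = 18.5, p = 0.633794, fail to reject H0.


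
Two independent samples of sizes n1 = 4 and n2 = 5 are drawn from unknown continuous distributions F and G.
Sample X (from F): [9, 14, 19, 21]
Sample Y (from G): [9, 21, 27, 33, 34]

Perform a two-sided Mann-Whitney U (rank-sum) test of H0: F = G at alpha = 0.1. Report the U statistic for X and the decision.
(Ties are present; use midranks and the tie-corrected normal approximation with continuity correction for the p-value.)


Step 1: Combine and sort all 9 observations; assign midranks.
sorted (value, group): (9,X), (9,Y), (14,X), (19,X), (21,X), (21,Y), (27,Y), (33,Y), (34,Y)
ranks: 9->1.5, 9->1.5, 14->3, 19->4, 21->5.5, 21->5.5, 27->7, 33->8, 34->9
Step 2: Rank sum for X: R1 = 1.5 + 3 + 4 + 5.5 = 14.
Step 3: U_X = R1 - n1(n1+1)/2 = 14 - 4*5/2 = 14 - 10 = 4.
       U_Y = n1*n2 - U_X = 20 - 4 = 16.
Step 4: Ties are present, so use the tie-corrected normal approximation (with continuity correction) for the p-value.
Step 5: p-value = 0.174277; compare to alpha = 0.1. fail to reject H0.

U_X = 4, p = 0.174277, fail to reject H0 at alpha = 0.1.


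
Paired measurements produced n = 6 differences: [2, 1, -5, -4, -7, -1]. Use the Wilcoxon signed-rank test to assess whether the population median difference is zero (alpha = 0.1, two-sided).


Step 1: Drop any zero differences (none here) and take |d_i|.
|d| = [2, 1, 5, 4, 7, 1]
Step 2: Midrank |d_i| (ties get averaged ranks).
ranks: |2|->3, |1|->1.5, |5|->5, |4|->4, |7|->6, |1|->1.5
Step 3: Attach original signs; sum ranks with positive sign and with negative sign.
W+ = 3 + 1.5 = 4.5
W- = 5 + 4 + 6 + 1.5 = 16.5
(Check: W+ + W- = 21 should equal n(n+1)/2 = 21.)
Step 4: Test statistic W = min(W+, W-) = 4.5.
Step 5: Ties in |d|, so use the tie-corrected normal approximation.
        E[W] = n(n+1)/4 = 6*7/4 = 10.5.
        Tie groups: |d|=1 (t=2); sum(t^3 - t) = 6.
        Var[W] = n(n+1)(2n+1)/24 - sum(t^3-t)/48 = 546/24 - 6/48 = 22.625.
        z = (W - E[W]) / sqrt(Var[W]) = (4.5 - 10.5) / 4.7566 = -1.2614.
        Two-sided p = 2*Phi(z) = 0.207160.
Step 6: alpha = 0.1. fail to reject H0.

W+ = 4.5, W- = 16.5, W = min = 4.5, p = 0.207160, fail to reject H0.


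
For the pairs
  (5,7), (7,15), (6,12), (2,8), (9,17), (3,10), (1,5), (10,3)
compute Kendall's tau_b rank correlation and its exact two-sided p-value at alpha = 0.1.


Step 1: Enumerate the 28 unordered pairs (i,j) with i<j and classify each by sign(x_j-x_i) * sign(y_j-y_i).
  (1,2):dx=+2,dy=+8->C; (1,3):dx=+1,dy=+5->C; (1,4):dx=-3,dy=+1->D; (1,5):dx=+4,dy=+10->C
  (1,6):dx=-2,dy=+3->D; (1,7):dx=-4,dy=-2->C; (1,8):dx=+5,dy=-4->D; (2,3):dx=-1,dy=-3->C
  (2,4):dx=-5,dy=-7->C; (2,5):dx=+2,dy=+2->C; (2,6):dx=-4,dy=-5->C; (2,7):dx=-6,dy=-10->C
  (2,8):dx=+3,dy=-12->D; (3,4):dx=-4,dy=-4->C; (3,5):dx=+3,dy=+5->C; (3,6):dx=-3,dy=-2->C
  (3,7):dx=-5,dy=-7->C; (3,8):dx=+4,dy=-9->D; (4,5):dx=+7,dy=+9->C; (4,6):dx=+1,dy=+2->C
  (4,7):dx=-1,dy=-3->C; (4,8):dx=+8,dy=-5->D; (5,6):dx=-6,dy=-7->C; (5,7):dx=-8,dy=-12->C
  (5,8):dx=+1,dy=-14->D; (6,7):dx=-2,dy=-5->C; (6,8):dx=+7,dy=-7->D; (7,8):dx=+9,dy=-2->D
Step 2: C = 19, D = 9, total pairs = 28.
Step 3: tau = (C - D)/(n(n-1)/2) = (19 - 9)/28 = 0.357143.
Step 4: Exact two-sided p-value (enumerate n! = 40320 permutations of y under H0): p = 0.275099.
Step 5: alpha = 0.1. fail to reject H0.

tau_b = 0.3571 (C=19, D=9), p = 0.275099, fail to reject H0.


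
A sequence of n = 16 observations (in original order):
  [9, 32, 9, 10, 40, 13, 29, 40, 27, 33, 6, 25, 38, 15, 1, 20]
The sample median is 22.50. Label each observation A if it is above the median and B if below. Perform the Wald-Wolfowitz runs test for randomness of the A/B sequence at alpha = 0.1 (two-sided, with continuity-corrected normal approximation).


Step 1: Compute median = 22.50; label A = above, B = below.
Labels in order: BABBABAAAABAABBB  (n_A = 8, n_B = 8)
Step 2: Count runs R = 9.
Step 3: Under H0 (random ordering), E[R] = 2*n_A*n_B/(n_A+n_B) + 1 = 2*8*8/16 + 1 = 9.0000.
        Var[R] = 2*n_A*n_B*(2*n_A*n_B - n_A - n_B) / ((n_A+n_B)^2 * (n_A+n_B-1)) = 14336/3840 = 3.7333.
        SD[R] = 1.9322.
Step 4: R = E[R], so z = 0 with no continuity correction.
Step 5: Two-sided p-value via normal approximation = 2*(1 - Phi(|z|)) = 1.000000.
Step 6: alpha = 0.1. fail to reject H0.

R = 9, z = 0.0000, p = 1.000000, fail to reject H0.


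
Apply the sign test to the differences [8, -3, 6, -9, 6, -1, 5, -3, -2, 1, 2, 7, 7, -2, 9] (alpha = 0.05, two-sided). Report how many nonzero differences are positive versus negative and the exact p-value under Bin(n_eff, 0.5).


Step 1: Discard zero differences. Original n = 15; n_eff = number of nonzero differences = 15.
Nonzero differences (with sign): +8, -3, +6, -9, +6, -1, +5, -3, -2, +1, +2, +7, +7, -2, +9
Step 2: Count signs: positive = 9, negative = 6.
Step 3: Under H0: P(positive) = 0.5, so the number of positives S ~ Bin(15, 0.5).
Step 4: Two-sided exact p-value = sum of Bin(15,0.5) probabilities at or below the observed probability = 0.607239.
Step 5: alpha = 0.05. fail to reject H0.

n_eff = 15, pos = 9, neg = 6, p = 0.607239, fail to reject H0.


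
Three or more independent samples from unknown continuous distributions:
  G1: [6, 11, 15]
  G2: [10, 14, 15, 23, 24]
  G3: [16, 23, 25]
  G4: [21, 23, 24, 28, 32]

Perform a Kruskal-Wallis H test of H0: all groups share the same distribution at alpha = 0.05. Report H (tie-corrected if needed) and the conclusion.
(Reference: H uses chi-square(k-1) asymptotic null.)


Step 1: Combine all N = 16 observations and assign midranks.
sorted (value, group, rank): (6,G1,1), (10,G2,2), (11,G1,3), (14,G2,4), (15,G1,5.5), (15,G2,5.5), (16,G3,7), (21,G4,8), (23,G2,10), (23,G3,10), (23,G4,10), (24,G2,12.5), (24,G4,12.5), (25,G3,14), (28,G4,15), (32,G4,16)
Step 2: Sum ranks within each group.
R_1 = 9.5 (n_1 = 3)
R_2 = 34 (n_2 = 5)
R_3 = 31 (n_3 = 3)
R_4 = 61.5 (n_4 = 5)
Step 3: H = 12/(N(N+1)) * sum(R_i^2/n_i) - 3(N+1)
     = 12/(16*17) * (9.5^2/3 + 34^2/5 + 31^2/3 + 61.5^2/5) - 3*17
     = 0.044118 * 1338.07 - 51
     = 8.032353.
Step 4: Ties present; correction factor C = 1 - 36/(16^3 - 16) = 0.991176. Corrected H = 8.032353 / 0.991176 = 8.103858.
Step 5: Under H0, H ~ chi^2(3); p-value = 0.043913.
Step 6: alpha = 0.05. reject H0.

H = 8.1039, df = 3, p = 0.043913, reject H0.


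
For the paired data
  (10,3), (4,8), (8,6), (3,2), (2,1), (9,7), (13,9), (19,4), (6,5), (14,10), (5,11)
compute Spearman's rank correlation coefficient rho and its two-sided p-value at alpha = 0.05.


Step 1: Rank x and y separately (midranks; no ties here).
rank(x): 10->8, 4->3, 8->6, 3->2, 2->1, 9->7, 13->9, 19->11, 6->5, 14->10, 5->4
rank(y): 3->3, 8->8, 6->6, 2->2, 1->1, 7->7, 9->9, 4->4, 5->5, 10->10, 11->11
Step 2: d_i = R_x(i) - R_y(i); compute d_i^2.
  (8-3)^2=25, (3-8)^2=25, (6-6)^2=0, (2-2)^2=0, (1-1)^2=0, (7-7)^2=0, (9-9)^2=0, (11-4)^2=49, (5-5)^2=0, (10-10)^2=0, (4-11)^2=49
sum(d^2) = 148.
Step 3: rho = 1 - 6*148 / (11*(11^2 - 1)) = 1 - 888/1320 = 0.327273.
Step 4: Under H0, t = rho * sqrt((n-2)/(1-rho^2)) = 1.0390 ~ t(9).
Step 5: Two-sided p-value from the t-distribution with 9 df = 0.325895.
Step 6: alpha = 0.05. fail to reject H0.

rho = 0.3273, p = 0.325895, fail to reject H0 at alpha = 0.05.


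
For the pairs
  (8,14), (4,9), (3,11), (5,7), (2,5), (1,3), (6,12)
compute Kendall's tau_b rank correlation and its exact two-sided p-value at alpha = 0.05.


Step 1: Enumerate the 21 unordered pairs (i,j) with i<j and classify each by sign(x_j-x_i) * sign(y_j-y_i).
  (1,2):dx=-4,dy=-5->C; (1,3):dx=-5,dy=-3->C; (1,4):dx=-3,dy=-7->C; (1,5):dx=-6,dy=-9->C
  (1,6):dx=-7,dy=-11->C; (1,7):dx=-2,dy=-2->C; (2,3):dx=-1,dy=+2->D; (2,4):dx=+1,dy=-2->D
  (2,5):dx=-2,dy=-4->C; (2,6):dx=-3,dy=-6->C; (2,7):dx=+2,dy=+3->C; (3,4):dx=+2,dy=-4->D
  (3,5):dx=-1,dy=-6->C; (3,6):dx=-2,dy=-8->C; (3,7):dx=+3,dy=+1->C; (4,5):dx=-3,dy=-2->C
  (4,6):dx=-4,dy=-4->C; (4,7):dx=+1,dy=+5->C; (5,6):dx=-1,dy=-2->C; (5,7):dx=+4,dy=+7->C
  (6,7):dx=+5,dy=+9->C
Step 2: C = 18, D = 3, total pairs = 21.
Step 3: tau = (C - D)/(n(n-1)/2) = (18 - 3)/21 = 0.714286.
Step 4: Exact two-sided p-value (enumerate n! = 5040 permutations of y under H0): p = 0.030159.
Step 5: alpha = 0.05. reject H0.

tau_b = 0.7143 (C=18, D=3), p = 0.030159, reject H0.


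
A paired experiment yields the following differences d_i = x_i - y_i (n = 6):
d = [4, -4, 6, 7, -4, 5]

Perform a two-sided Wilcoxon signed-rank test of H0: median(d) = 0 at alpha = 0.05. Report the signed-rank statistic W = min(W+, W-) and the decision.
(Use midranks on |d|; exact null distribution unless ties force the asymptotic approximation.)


Step 1: Drop any zero differences (none here) and take |d_i|.
|d| = [4, 4, 6, 7, 4, 5]
Step 2: Midrank |d_i| (ties get averaged ranks).
ranks: |4|->2, |4|->2, |6|->5, |7|->6, |4|->2, |5|->4
Step 3: Attach original signs; sum ranks with positive sign and with negative sign.
W+ = 2 + 5 + 6 + 4 = 17
W- = 2 + 2 = 4
(Check: W+ + W- = 21 should equal n(n+1)/2 = 21.)
Step 4: Test statistic W = min(W+, W-) = 4.
Step 5: Ties in |d|, so use the tie-corrected normal approximation.
        E[W] = n(n+1)/4 = 6*7/4 = 10.5.
        Tie groups: |d|=4 (t=3); sum(t^3 - t) = 24.
        Var[W] = n(n+1)(2n+1)/24 - sum(t^3-t)/48 = 546/24 - 24/48 = 22.25.
        z = (W - E[W]) / sqrt(Var[W]) = (4 - 10.5) / 4.7170 = -1.3780.
        Two-sided p = 2*Phi(z) = 0.168204.
Step 6: alpha = 0.05. fail to reject H0.

W+ = 17, W- = 4, W = min = 4, p = 0.168204, fail to reject H0.


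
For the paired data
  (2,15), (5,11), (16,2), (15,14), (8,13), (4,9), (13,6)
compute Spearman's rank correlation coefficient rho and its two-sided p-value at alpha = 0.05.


Step 1: Rank x and y separately (midranks; no ties here).
rank(x): 2->1, 5->3, 16->7, 15->6, 8->4, 4->2, 13->5
rank(y): 15->7, 11->4, 2->1, 14->6, 13->5, 9->3, 6->2
Step 2: d_i = R_x(i) - R_y(i); compute d_i^2.
  (1-7)^2=36, (3-4)^2=1, (7-1)^2=36, (6-6)^2=0, (4-5)^2=1, (2-3)^2=1, (5-2)^2=9
sum(d^2) = 84.
Step 3: rho = 1 - 6*84 / (7*(7^2 - 1)) = 1 - 504/336 = -0.500000.
Step 4: Under H0, t = rho * sqrt((n-2)/(1-rho^2)) = -1.2910 ~ t(5).
Step 5: Two-sided p-value from the t-distribution with 5 df = 0.253170.
Step 6: alpha = 0.05. fail to reject H0.

rho = -0.5000, p = 0.253170, fail to reject H0 at alpha = 0.05.


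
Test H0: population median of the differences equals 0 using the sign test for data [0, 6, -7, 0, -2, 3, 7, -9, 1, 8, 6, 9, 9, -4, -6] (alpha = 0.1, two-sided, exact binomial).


Step 1: Discard zero differences. Original n = 15; n_eff = number of nonzero differences = 13.
Nonzero differences (with sign): +6, -7, -2, +3, +7, -9, +1, +8, +6, +9, +9, -4, -6
Step 2: Count signs: positive = 8, negative = 5.
Step 3: Under H0: P(positive) = 0.5, so the number of positives S ~ Bin(13, 0.5).
Step 4: Two-sided exact p-value = sum of Bin(13,0.5) probabilities at or below the observed probability = 0.581055.
Step 5: alpha = 0.1. fail to reject H0.

n_eff = 13, pos = 8, neg = 5, p = 0.581055, fail to reject H0.


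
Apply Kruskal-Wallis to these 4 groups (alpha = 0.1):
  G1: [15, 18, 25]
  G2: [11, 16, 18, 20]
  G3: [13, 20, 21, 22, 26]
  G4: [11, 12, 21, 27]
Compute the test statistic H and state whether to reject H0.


Step 1: Combine all N = 16 observations and assign midranks.
sorted (value, group, rank): (11,G2,1.5), (11,G4,1.5), (12,G4,3), (13,G3,4), (15,G1,5), (16,G2,6), (18,G1,7.5), (18,G2,7.5), (20,G2,9.5), (20,G3,9.5), (21,G3,11.5), (21,G4,11.5), (22,G3,13), (25,G1,14), (26,G3,15), (27,G4,16)
Step 2: Sum ranks within each group.
R_1 = 26.5 (n_1 = 3)
R_2 = 24.5 (n_2 = 4)
R_3 = 53 (n_3 = 5)
R_4 = 32 (n_4 = 4)
Step 3: H = 12/(N(N+1)) * sum(R_i^2/n_i) - 3(N+1)
     = 12/(16*17) * (26.5^2/3 + 24.5^2/4 + 53^2/5 + 32^2/4) - 3*17
     = 0.044118 * 1201.95 - 51
     = 2.027022.
Step 4: Ties present; correction factor C = 1 - 24/(16^3 - 16) = 0.994118. Corrected H = 2.027022 / 0.994118 = 2.039016.
Step 5: Under H0, H ~ chi^2(3); p-value = 0.564348.
Step 6: alpha = 0.1. fail to reject H0.

H = 2.0390, df = 3, p = 0.564348, fail to reject H0.


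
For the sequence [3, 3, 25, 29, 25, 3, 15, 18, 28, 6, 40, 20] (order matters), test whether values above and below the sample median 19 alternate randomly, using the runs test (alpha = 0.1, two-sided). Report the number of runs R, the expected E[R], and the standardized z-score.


Step 1: Compute median = 19; label A = above, B = below.
Labels in order: BBAAABBBABAA  (n_A = 6, n_B = 6)
Step 2: Count runs R = 6.
Step 3: Under H0 (random ordering), E[R] = 2*n_A*n_B/(n_A+n_B) + 1 = 2*6*6/12 + 1 = 7.0000.
        Var[R] = 2*n_A*n_B*(2*n_A*n_B - n_A - n_B) / ((n_A+n_B)^2 * (n_A+n_B-1)) = 4320/1584 = 2.7273.
        SD[R] = 1.6514.
Step 4: Continuity-corrected z = (R + 0.5 - E[R]) / SD[R] = (6 + 0.5 - 7.0000) / 1.6514 = -0.3028.
Step 5: Two-sided p-value via normal approximation = 2*(1 - Phi(|z|)) = 0.762069.
Step 6: alpha = 0.1. fail to reject H0.

R = 6, z = -0.3028, p = 0.762069, fail to reject H0.


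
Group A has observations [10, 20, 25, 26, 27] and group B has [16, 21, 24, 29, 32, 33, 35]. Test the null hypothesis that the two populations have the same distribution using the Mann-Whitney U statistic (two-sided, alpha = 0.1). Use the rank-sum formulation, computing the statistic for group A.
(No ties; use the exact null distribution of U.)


Step 1: Combine and sort all 12 observations; assign midranks.
sorted (value, group): (10,X), (16,Y), (20,X), (21,Y), (24,Y), (25,X), (26,X), (27,X), (29,Y), (32,Y), (33,Y), (35,Y)
ranks: 10->1, 16->2, 20->3, 21->4, 24->5, 25->6, 26->7, 27->8, 29->9, 32->10, 33->11, 35->12
Step 2: Rank sum for X: R1 = 1 + 3 + 6 + 7 + 8 = 25.
Step 3: U_X = R1 - n1(n1+1)/2 = 25 - 5*6/2 = 25 - 15 = 10.
       U_Y = n1*n2 - U_X = 35 - 10 = 25.
Step 4: No ties, so the exact null distribution of U (based on enumerating the C(12,5) = 792 equally likely rank assignments) gives the two-sided p-value.
Step 5: p-value = 0.267677; compare to alpha = 0.1. fail to reject H0.

U_X = 10, p = 0.267677, fail to reject H0 at alpha = 0.1.


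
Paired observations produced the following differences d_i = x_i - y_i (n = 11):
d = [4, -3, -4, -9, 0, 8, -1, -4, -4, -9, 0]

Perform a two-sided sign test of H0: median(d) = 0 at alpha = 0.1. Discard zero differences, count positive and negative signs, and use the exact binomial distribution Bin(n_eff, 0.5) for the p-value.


Step 1: Discard zero differences. Original n = 11; n_eff = number of nonzero differences = 9.
Nonzero differences (with sign): +4, -3, -4, -9, +8, -1, -4, -4, -9
Step 2: Count signs: positive = 2, negative = 7.
Step 3: Under H0: P(positive) = 0.5, so the number of positives S ~ Bin(9, 0.5).
Step 4: Two-sided exact p-value = sum of Bin(9,0.5) probabilities at or below the observed probability = 0.179688.
Step 5: alpha = 0.1. fail to reject H0.

n_eff = 9, pos = 2, neg = 7, p = 0.179688, fail to reject H0.


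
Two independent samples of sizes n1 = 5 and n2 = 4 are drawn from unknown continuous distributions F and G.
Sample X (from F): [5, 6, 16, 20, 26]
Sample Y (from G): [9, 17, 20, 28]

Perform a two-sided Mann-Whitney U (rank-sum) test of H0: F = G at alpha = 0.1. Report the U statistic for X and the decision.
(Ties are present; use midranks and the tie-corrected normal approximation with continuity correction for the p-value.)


Step 1: Combine and sort all 9 observations; assign midranks.
sorted (value, group): (5,X), (6,X), (9,Y), (16,X), (17,Y), (20,X), (20,Y), (26,X), (28,Y)
ranks: 5->1, 6->2, 9->3, 16->4, 17->5, 20->6.5, 20->6.5, 26->8, 28->9
Step 2: Rank sum for X: R1 = 1 + 2 + 4 + 6.5 + 8 = 21.5.
Step 3: U_X = R1 - n1(n1+1)/2 = 21.5 - 5*6/2 = 21.5 - 15 = 6.5.
       U_Y = n1*n2 - U_X = 20 - 6.5 = 13.5.
Step 4: Ties are present, so use the tie-corrected normal approximation (with continuity correction) for the p-value.
Step 5: p-value = 0.460558; compare to alpha = 0.1. fail to reject H0.

U_X = 6.5, p = 0.460558, fail to reject H0 at alpha = 0.1.


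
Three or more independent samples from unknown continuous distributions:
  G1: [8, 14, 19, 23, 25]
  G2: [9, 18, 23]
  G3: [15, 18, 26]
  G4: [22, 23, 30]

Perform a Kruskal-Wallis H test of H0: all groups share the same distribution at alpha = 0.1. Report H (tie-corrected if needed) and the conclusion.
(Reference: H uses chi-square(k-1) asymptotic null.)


Step 1: Combine all N = 14 observations and assign midranks.
sorted (value, group, rank): (8,G1,1), (9,G2,2), (14,G1,3), (15,G3,4), (18,G2,5.5), (18,G3,5.5), (19,G1,7), (22,G4,8), (23,G1,10), (23,G2,10), (23,G4,10), (25,G1,12), (26,G3,13), (30,G4,14)
Step 2: Sum ranks within each group.
R_1 = 33 (n_1 = 5)
R_2 = 17.5 (n_2 = 3)
R_3 = 22.5 (n_3 = 3)
R_4 = 32 (n_4 = 3)
Step 3: H = 12/(N(N+1)) * sum(R_i^2/n_i) - 3(N+1)
     = 12/(14*15) * (33^2/5 + 17.5^2/3 + 22.5^2/3 + 32^2/3) - 3*15
     = 0.057143 * 829.967 - 45
     = 2.426667.
Step 4: Ties present; correction factor C = 1 - 30/(14^3 - 14) = 0.989011. Corrected H = 2.426667 / 0.989011 = 2.453630.
Step 5: Under H0, H ~ chi^2(3); p-value = 0.483730.
Step 6: alpha = 0.1. fail to reject H0.

H = 2.4536, df = 3, p = 0.483730, fail to reject H0.


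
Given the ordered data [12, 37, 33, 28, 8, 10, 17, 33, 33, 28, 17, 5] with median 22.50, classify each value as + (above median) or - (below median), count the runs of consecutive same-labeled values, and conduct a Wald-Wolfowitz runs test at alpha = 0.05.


Step 1: Compute median = 22.50; label A = above, B = below.
Labels in order: BAAABBBAAABB  (n_A = 6, n_B = 6)
Step 2: Count runs R = 5.
Step 3: Under H0 (random ordering), E[R] = 2*n_A*n_B/(n_A+n_B) + 1 = 2*6*6/12 + 1 = 7.0000.
        Var[R] = 2*n_A*n_B*(2*n_A*n_B - n_A - n_B) / ((n_A+n_B)^2 * (n_A+n_B-1)) = 4320/1584 = 2.7273.
        SD[R] = 1.6514.
Step 4: Continuity-corrected z = (R + 0.5 - E[R]) / SD[R] = (5 + 0.5 - 7.0000) / 1.6514 = -0.9083.
Step 5: Two-sided p-value via normal approximation = 2*(1 - Phi(|z|)) = 0.363722.
Step 6: alpha = 0.05. fail to reject H0.

R = 5, z = -0.9083, p = 0.363722, fail to reject H0.


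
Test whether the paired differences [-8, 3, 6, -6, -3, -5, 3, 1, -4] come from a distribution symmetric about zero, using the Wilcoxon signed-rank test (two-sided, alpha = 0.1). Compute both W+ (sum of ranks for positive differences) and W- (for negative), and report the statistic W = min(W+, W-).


Step 1: Drop any zero differences (none here) and take |d_i|.
|d| = [8, 3, 6, 6, 3, 5, 3, 1, 4]
Step 2: Midrank |d_i| (ties get averaged ranks).
ranks: |8|->9, |3|->3, |6|->7.5, |6|->7.5, |3|->3, |5|->6, |3|->3, |1|->1, |4|->5
Step 3: Attach original signs; sum ranks with positive sign and with negative sign.
W+ = 3 + 7.5 + 3 + 1 = 14.5
W- = 9 + 7.5 + 3 + 6 + 5 = 30.5
(Check: W+ + W- = 45 should equal n(n+1)/2 = 45.)
Step 4: Test statistic W = min(W+, W-) = 14.5.
Step 5: Ties in |d|, so use the tie-corrected normal approximation.
        E[W] = n(n+1)/4 = 9*10/4 = 22.5.
        Tie groups: |d|=3 (t=3), |d|=6 (t=2); sum(t^3 - t) = 30.
        Var[W] = n(n+1)(2n+1)/24 - sum(t^3-t)/48 = 1710/24 - 30/48 = 70.625.
        z = (W - E[W]) / sqrt(Var[W]) = (14.5 - 22.5) / 8.4039 = -0.9519.
        Two-sided p = 2*Phi(z) = 0.341126.
Step 6: alpha = 0.1. fail to reject H0.

W+ = 14.5, W- = 30.5, W = min = 14.5, p = 0.341126, fail to reject H0.


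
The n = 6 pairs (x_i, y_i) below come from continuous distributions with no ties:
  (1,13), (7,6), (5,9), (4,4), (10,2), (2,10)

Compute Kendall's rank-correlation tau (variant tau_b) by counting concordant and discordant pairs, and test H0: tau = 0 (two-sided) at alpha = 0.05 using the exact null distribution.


Step 1: Enumerate the 15 unordered pairs (i,j) with i<j and classify each by sign(x_j-x_i) * sign(y_j-y_i).
  (1,2):dx=+6,dy=-7->D; (1,3):dx=+4,dy=-4->D; (1,4):dx=+3,dy=-9->D; (1,5):dx=+9,dy=-11->D
  (1,6):dx=+1,dy=-3->D; (2,3):dx=-2,dy=+3->D; (2,4):dx=-3,dy=-2->C; (2,5):dx=+3,dy=-4->D
  (2,6):dx=-5,dy=+4->D; (3,4):dx=-1,dy=-5->C; (3,5):dx=+5,dy=-7->D; (3,6):dx=-3,dy=+1->D
  (4,5):dx=+6,dy=-2->D; (4,6):dx=-2,dy=+6->D; (5,6):dx=-8,dy=+8->D
Step 2: C = 2, D = 13, total pairs = 15.
Step 3: tau = (C - D)/(n(n-1)/2) = (2 - 13)/15 = -0.733333.
Step 4: Exact two-sided p-value (enumerate n! = 720 permutations of y under H0): p = 0.055556.
Step 5: alpha = 0.05. fail to reject H0.

tau_b = -0.7333 (C=2, D=13), p = 0.055556, fail to reject H0.


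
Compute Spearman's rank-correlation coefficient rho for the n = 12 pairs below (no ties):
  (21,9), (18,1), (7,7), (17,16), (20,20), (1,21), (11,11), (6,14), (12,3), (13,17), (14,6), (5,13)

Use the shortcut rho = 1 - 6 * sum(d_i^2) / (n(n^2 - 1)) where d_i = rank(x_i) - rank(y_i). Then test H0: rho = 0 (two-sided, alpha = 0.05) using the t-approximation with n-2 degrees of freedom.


Step 1: Rank x and y separately (midranks; no ties here).
rank(x): 21->12, 18->10, 7->4, 17->9, 20->11, 1->1, 11->5, 6->3, 12->6, 13->7, 14->8, 5->2
rank(y): 9->5, 1->1, 7->4, 16->9, 20->11, 21->12, 11->6, 14->8, 3->2, 17->10, 6->3, 13->7
Step 2: d_i = R_x(i) - R_y(i); compute d_i^2.
  (12-5)^2=49, (10-1)^2=81, (4-4)^2=0, (9-9)^2=0, (11-11)^2=0, (1-12)^2=121, (5-6)^2=1, (3-8)^2=25, (6-2)^2=16, (7-10)^2=9, (8-3)^2=25, (2-7)^2=25
sum(d^2) = 352.
Step 3: rho = 1 - 6*352 / (12*(12^2 - 1)) = 1 - 2112/1716 = -0.230769.
Step 4: Under H0, t = rho * sqrt((n-2)/(1-rho^2)) = -0.7500 ~ t(10).
Step 5: Two-sided p-value from the t-distribution with 10 df = 0.470532.
Step 6: alpha = 0.05. fail to reject H0.

rho = -0.2308, p = 0.470532, fail to reject H0 at alpha = 0.05.


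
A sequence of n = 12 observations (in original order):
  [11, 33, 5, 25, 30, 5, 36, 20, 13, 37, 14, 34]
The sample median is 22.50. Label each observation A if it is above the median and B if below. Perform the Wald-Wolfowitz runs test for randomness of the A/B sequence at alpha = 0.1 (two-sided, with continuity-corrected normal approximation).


Step 1: Compute median = 22.50; label A = above, B = below.
Labels in order: BABAABABBABA  (n_A = 6, n_B = 6)
Step 2: Count runs R = 10.
Step 3: Under H0 (random ordering), E[R] = 2*n_A*n_B/(n_A+n_B) + 1 = 2*6*6/12 + 1 = 7.0000.
        Var[R] = 2*n_A*n_B*(2*n_A*n_B - n_A - n_B) / ((n_A+n_B)^2 * (n_A+n_B-1)) = 4320/1584 = 2.7273.
        SD[R] = 1.6514.
Step 4: Continuity-corrected z = (R - 0.5 - E[R]) / SD[R] = (10 - 0.5 - 7.0000) / 1.6514 = 1.5138.
Step 5: Two-sided p-value via normal approximation = 2*(1 - Phi(|z|)) = 0.130070.
Step 6: alpha = 0.1. fail to reject H0.

R = 10, z = 1.5138, p = 0.130070, fail to reject H0.


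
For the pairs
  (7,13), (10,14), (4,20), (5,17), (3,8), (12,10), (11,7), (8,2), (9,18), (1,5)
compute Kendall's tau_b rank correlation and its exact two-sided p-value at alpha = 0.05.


Step 1: Enumerate the 45 unordered pairs (i,j) with i<j and classify each by sign(x_j-x_i) * sign(y_j-y_i).
  (1,2):dx=+3,dy=+1->C; (1,3):dx=-3,dy=+7->D; (1,4):dx=-2,dy=+4->D; (1,5):dx=-4,dy=-5->C
  (1,6):dx=+5,dy=-3->D; (1,7):dx=+4,dy=-6->D; (1,8):dx=+1,dy=-11->D; (1,9):dx=+2,dy=+5->C
  (1,10):dx=-6,dy=-8->C; (2,3):dx=-6,dy=+6->D; (2,4):dx=-5,dy=+3->D; (2,5):dx=-7,dy=-6->C
  (2,6):dx=+2,dy=-4->D; (2,7):dx=+1,dy=-7->D; (2,8):dx=-2,dy=-12->C; (2,9):dx=-1,dy=+4->D
  (2,10):dx=-9,dy=-9->C; (3,4):dx=+1,dy=-3->D; (3,5):dx=-1,dy=-12->C; (3,6):dx=+8,dy=-10->D
  (3,7):dx=+7,dy=-13->D; (3,8):dx=+4,dy=-18->D; (3,9):dx=+5,dy=-2->D; (3,10):dx=-3,dy=-15->C
  (4,5):dx=-2,dy=-9->C; (4,6):dx=+7,dy=-7->D; (4,7):dx=+6,dy=-10->D; (4,8):dx=+3,dy=-15->D
  (4,9):dx=+4,dy=+1->C; (4,10):dx=-4,dy=-12->C; (5,6):dx=+9,dy=+2->C; (5,7):dx=+8,dy=-1->D
  (5,8):dx=+5,dy=-6->D; (5,9):dx=+6,dy=+10->C; (5,10):dx=-2,dy=-3->C; (6,7):dx=-1,dy=-3->C
  (6,8):dx=-4,dy=-8->C; (6,9):dx=-3,dy=+8->D; (6,10):dx=-11,dy=-5->C; (7,8):dx=-3,dy=-5->C
  (7,9):dx=-2,dy=+11->D; (7,10):dx=-10,dy=-2->C; (8,9):dx=+1,dy=+16->C; (8,10):dx=-7,dy=+3->D
  (9,10):dx=-8,dy=-13->C
Step 2: C = 22, D = 23, total pairs = 45.
Step 3: tau = (C - D)/(n(n-1)/2) = (22 - 23)/45 = -0.022222.
Step 4: Exact two-sided p-value (enumerate n! = 3628800 permutations of y under H0): p = 1.000000.
Step 5: alpha = 0.05. fail to reject H0.

tau_b = -0.0222 (C=22, D=23), p = 1.000000, fail to reject H0.


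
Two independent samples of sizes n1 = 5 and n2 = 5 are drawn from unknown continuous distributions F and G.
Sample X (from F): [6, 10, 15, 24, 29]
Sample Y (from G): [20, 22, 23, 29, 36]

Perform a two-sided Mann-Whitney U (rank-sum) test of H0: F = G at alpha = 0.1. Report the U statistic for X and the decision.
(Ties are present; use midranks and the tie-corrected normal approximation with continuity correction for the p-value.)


Step 1: Combine and sort all 10 observations; assign midranks.
sorted (value, group): (6,X), (10,X), (15,X), (20,Y), (22,Y), (23,Y), (24,X), (29,X), (29,Y), (36,Y)
ranks: 6->1, 10->2, 15->3, 20->4, 22->5, 23->6, 24->7, 29->8.5, 29->8.5, 36->10
Step 2: Rank sum for X: R1 = 1 + 2 + 3 + 7 + 8.5 = 21.5.
Step 3: U_X = R1 - n1(n1+1)/2 = 21.5 - 5*6/2 = 21.5 - 15 = 6.5.
       U_Y = n1*n2 - U_X = 25 - 6.5 = 18.5.
Step 4: Ties are present, so use the tie-corrected normal approximation (with continuity correction) for the p-value.
Step 5: p-value = 0.249153; compare to alpha = 0.1. fail to reject H0.

U_X = 6.5, p = 0.249153, fail to reject H0 at alpha = 0.1.


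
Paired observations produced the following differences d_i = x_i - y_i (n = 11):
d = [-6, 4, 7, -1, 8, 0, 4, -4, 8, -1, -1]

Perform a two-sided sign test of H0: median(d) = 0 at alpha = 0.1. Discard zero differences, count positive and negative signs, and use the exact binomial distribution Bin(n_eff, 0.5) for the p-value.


Step 1: Discard zero differences. Original n = 11; n_eff = number of nonzero differences = 10.
Nonzero differences (with sign): -6, +4, +7, -1, +8, +4, -4, +8, -1, -1
Step 2: Count signs: positive = 5, negative = 5.
Step 3: Under H0: P(positive) = 0.5, so the number of positives S ~ Bin(10, 0.5).
Step 4: Two-sided exact p-value = sum of Bin(10,0.5) probabilities at or below the observed probability = 1.000000.
Step 5: alpha = 0.1. fail to reject H0.

n_eff = 10, pos = 5, neg = 5, p = 1.000000, fail to reject H0.


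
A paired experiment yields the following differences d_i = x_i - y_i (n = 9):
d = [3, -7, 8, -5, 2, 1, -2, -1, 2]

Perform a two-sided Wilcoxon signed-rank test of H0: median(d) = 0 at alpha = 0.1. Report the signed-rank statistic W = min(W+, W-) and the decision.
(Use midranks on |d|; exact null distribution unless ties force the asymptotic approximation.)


Step 1: Drop any zero differences (none here) and take |d_i|.
|d| = [3, 7, 8, 5, 2, 1, 2, 1, 2]
Step 2: Midrank |d_i| (ties get averaged ranks).
ranks: |3|->6, |7|->8, |8|->9, |5|->7, |2|->4, |1|->1.5, |2|->4, |1|->1.5, |2|->4
Step 3: Attach original signs; sum ranks with positive sign and with negative sign.
W+ = 6 + 9 + 4 + 1.5 + 4 = 24.5
W- = 8 + 7 + 4 + 1.5 = 20.5
(Check: W+ + W- = 45 should equal n(n+1)/2 = 45.)
Step 4: Test statistic W = min(W+, W-) = 20.5.
Step 5: Ties in |d|, so use the tie-corrected normal approximation.
        E[W] = n(n+1)/4 = 9*10/4 = 22.5.
        Tie groups: |d|=1 (t=2), |d|=2 (t=3); sum(t^3 - t) = 30.
        Var[W] = n(n+1)(2n+1)/24 - sum(t^3-t)/48 = 1710/24 - 30/48 = 70.625.
        z = (W - E[W]) / sqrt(Var[W]) = (20.5 - 22.5) / 8.4039 = -0.2380.
        Two-sided p = 2*Phi(z) = 0.811892.
Step 6: alpha = 0.1. fail to reject H0.

W+ = 24.5, W- = 20.5, W = min = 20.5, p = 0.811892, fail to reject H0.


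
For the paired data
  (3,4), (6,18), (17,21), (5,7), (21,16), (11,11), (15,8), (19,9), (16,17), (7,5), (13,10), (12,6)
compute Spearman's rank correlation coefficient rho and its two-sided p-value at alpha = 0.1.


Step 1: Rank x and y separately (midranks; no ties here).
rank(x): 3->1, 6->3, 17->10, 5->2, 21->12, 11->5, 15->8, 19->11, 16->9, 7->4, 13->7, 12->6
rank(y): 4->1, 18->11, 21->12, 7->4, 16->9, 11->8, 8->5, 9->6, 17->10, 5->2, 10->7, 6->3
Step 2: d_i = R_x(i) - R_y(i); compute d_i^2.
  (1-1)^2=0, (3-11)^2=64, (10-12)^2=4, (2-4)^2=4, (12-9)^2=9, (5-8)^2=9, (8-5)^2=9, (11-6)^2=25, (9-10)^2=1, (4-2)^2=4, (7-7)^2=0, (6-3)^2=9
sum(d^2) = 138.
Step 3: rho = 1 - 6*138 / (12*(12^2 - 1)) = 1 - 828/1716 = 0.517483.
Step 4: Under H0, t = rho * sqrt((n-2)/(1-rho^2)) = 1.9124 ~ t(10).
Step 5: Two-sided p-value from the t-distribution with 10 df = 0.084869.
Step 6: alpha = 0.1. reject H0.

rho = 0.5175, p = 0.084869, reject H0 at alpha = 0.1.


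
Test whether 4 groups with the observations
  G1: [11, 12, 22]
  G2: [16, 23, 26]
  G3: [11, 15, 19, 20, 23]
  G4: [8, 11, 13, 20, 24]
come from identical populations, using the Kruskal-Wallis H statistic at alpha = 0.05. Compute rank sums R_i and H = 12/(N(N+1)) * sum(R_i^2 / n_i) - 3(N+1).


Step 1: Combine all N = 16 observations and assign midranks.
sorted (value, group, rank): (8,G4,1), (11,G1,3), (11,G3,3), (11,G4,3), (12,G1,5), (13,G4,6), (15,G3,7), (16,G2,8), (19,G3,9), (20,G3,10.5), (20,G4,10.5), (22,G1,12), (23,G2,13.5), (23,G3,13.5), (24,G4,15), (26,G2,16)
Step 2: Sum ranks within each group.
R_1 = 20 (n_1 = 3)
R_2 = 37.5 (n_2 = 3)
R_3 = 43 (n_3 = 5)
R_4 = 35.5 (n_4 = 5)
Step 3: H = 12/(N(N+1)) * sum(R_i^2/n_i) - 3(N+1)
     = 12/(16*17) * (20^2/3 + 37.5^2/3 + 43^2/5 + 35.5^2/5) - 3*17
     = 0.044118 * 1223.93 - 51
     = 2.997059.
Step 4: Ties present; correction factor C = 1 - 36/(16^3 - 16) = 0.991176. Corrected H = 2.997059 / 0.991176 = 3.023739.
Step 5: Under H0, H ~ chi^2(3); p-value = 0.387980.
Step 6: alpha = 0.05. fail to reject H0.

H = 3.0237, df = 3, p = 0.387980, fail to reject H0.


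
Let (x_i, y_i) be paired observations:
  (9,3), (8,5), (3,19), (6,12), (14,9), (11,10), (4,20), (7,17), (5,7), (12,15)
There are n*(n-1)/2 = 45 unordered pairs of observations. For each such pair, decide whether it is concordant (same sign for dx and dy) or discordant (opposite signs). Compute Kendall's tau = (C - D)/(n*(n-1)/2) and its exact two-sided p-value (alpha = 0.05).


Step 1: Enumerate the 45 unordered pairs (i,j) with i<j and classify each by sign(x_j-x_i) * sign(y_j-y_i).
  (1,2):dx=-1,dy=+2->D; (1,3):dx=-6,dy=+16->D; (1,4):dx=-3,dy=+9->D; (1,5):dx=+5,dy=+6->C
  (1,6):dx=+2,dy=+7->C; (1,7):dx=-5,dy=+17->D; (1,8):dx=-2,dy=+14->D; (1,9):dx=-4,dy=+4->D
  (1,10):dx=+3,dy=+12->C; (2,3):dx=-5,dy=+14->D; (2,4):dx=-2,dy=+7->D; (2,5):dx=+6,dy=+4->C
  (2,6):dx=+3,dy=+5->C; (2,7):dx=-4,dy=+15->D; (2,8):dx=-1,dy=+12->D; (2,9):dx=-3,dy=+2->D
  (2,10):dx=+4,dy=+10->C; (3,4):dx=+3,dy=-7->D; (3,5):dx=+11,dy=-10->D; (3,6):dx=+8,dy=-9->D
  (3,7):dx=+1,dy=+1->C; (3,8):dx=+4,dy=-2->D; (3,9):dx=+2,dy=-12->D; (3,10):dx=+9,dy=-4->D
  (4,5):dx=+8,dy=-3->D; (4,6):dx=+5,dy=-2->D; (4,7):dx=-2,dy=+8->D; (4,8):dx=+1,dy=+5->C
  (4,9):dx=-1,dy=-5->C; (4,10):dx=+6,dy=+3->C; (5,6):dx=-3,dy=+1->D; (5,7):dx=-10,dy=+11->D
  (5,8):dx=-7,dy=+8->D; (5,9):dx=-9,dy=-2->C; (5,10):dx=-2,dy=+6->D; (6,7):dx=-7,dy=+10->D
  (6,8):dx=-4,dy=+7->D; (6,9):dx=-6,dy=-3->C; (6,10):dx=+1,dy=+5->C; (7,8):dx=+3,dy=-3->D
  (7,9):dx=+1,dy=-13->D; (7,10):dx=+8,dy=-5->D; (8,9):dx=-2,dy=-10->C; (8,10):dx=+5,dy=-2->D
  (9,10):dx=+7,dy=+8->C
Step 2: C = 15, D = 30, total pairs = 45.
Step 3: tau = (C - D)/(n(n-1)/2) = (15 - 30)/45 = -0.333333.
Step 4: Exact two-sided p-value (enumerate n! = 3628800 permutations of y under H0): p = 0.216373.
Step 5: alpha = 0.05. fail to reject H0.

tau_b = -0.3333 (C=15, D=30), p = 0.216373, fail to reject H0.


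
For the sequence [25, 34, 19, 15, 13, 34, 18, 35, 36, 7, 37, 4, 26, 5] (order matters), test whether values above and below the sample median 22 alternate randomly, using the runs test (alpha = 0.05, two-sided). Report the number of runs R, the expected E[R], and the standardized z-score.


Step 1: Compute median = 22; label A = above, B = below.
Labels in order: AABBBABAABABAB  (n_A = 7, n_B = 7)
Step 2: Count runs R = 10.
Step 3: Under H0 (random ordering), E[R] = 2*n_A*n_B/(n_A+n_B) + 1 = 2*7*7/14 + 1 = 8.0000.
        Var[R] = 2*n_A*n_B*(2*n_A*n_B - n_A - n_B) / ((n_A+n_B)^2 * (n_A+n_B-1)) = 8232/2548 = 3.2308.
        SD[R] = 1.7974.
Step 4: Continuity-corrected z = (R - 0.5 - E[R]) / SD[R] = (10 - 0.5 - 8.0000) / 1.7974 = 0.8345.
Step 5: Two-sided p-value via normal approximation = 2*(1 - Phi(|z|)) = 0.403986.
Step 6: alpha = 0.05. fail to reject H0.

R = 10, z = 0.8345, p = 0.403986, fail to reject H0.


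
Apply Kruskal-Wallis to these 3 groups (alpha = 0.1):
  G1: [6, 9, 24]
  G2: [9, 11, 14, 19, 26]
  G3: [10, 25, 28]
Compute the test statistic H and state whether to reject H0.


Step 1: Combine all N = 11 observations and assign midranks.
sorted (value, group, rank): (6,G1,1), (9,G1,2.5), (9,G2,2.5), (10,G3,4), (11,G2,5), (14,G2,6), (19,G2,7), (24,G1,8), (25,G3,9), (26,G2,10), (28,G3,11)
Step 2: Sum ranks within each group.
R_1 = 11.5 (n_1 = 3)
R_2 = 30.5 (n_2 = 5)
R_3 = 24 (n_3 = 3)
Step 3: H = 12/(N(N+1)) * sum(R_i^2/n_i) - 3(N+1)
     = 12/(11*12) * (11.5^2/3 + 30.5^2/5 + 24^2/3) - 3*12
     = 0.090909 * 422.133 - 36
     = 2.375758.
Step 4: Ties present; correction factor C = 1 - 6/(11^3 - 11) = 0.995455. Corrected H = 2.375758 / 0.995455 = 2.386606.
Step 5: Under H0, H ~ chi^2(2); p-value = 0.303218.
Step 6: alpha = 0.1. fail to reject H0.

H = 2.3866, df = 2, p = 0.303218, fail to reject H0.


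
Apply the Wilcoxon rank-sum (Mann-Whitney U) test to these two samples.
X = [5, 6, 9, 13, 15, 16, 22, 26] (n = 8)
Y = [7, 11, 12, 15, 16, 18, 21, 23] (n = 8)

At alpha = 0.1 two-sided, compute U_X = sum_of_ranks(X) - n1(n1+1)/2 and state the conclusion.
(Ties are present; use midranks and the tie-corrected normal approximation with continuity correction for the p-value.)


Step 1: Combine and sort all 16 observations; assign midranks.
sorted (value, group): (5,X), (6,X), (7,Y), (9,X), (11,Y), (12,Y), (13,X), (15,X), (15,Y), (16,X), (16,Y), (18,Y), (21,Y), (22,X), (23,Y), (26,X)
ranks: 5->1, 6->2, 7->3, 9->4, 11->5, 12->6, 13->7, 15->8.5, 15->8.5, 16->10.5, 16->10.5, 18->12, 21->13, 22->14, 23->15, 26->16
Step 2: Rank sum for X: R1 = 1 + 2 + 4 + 7 + 8.5 + 10.5 + 14 + 16 = 63.
Step 3: U_X = R1 - n1(n1+1)/2 = 63 - 8*9/2 = 63 - 36 = 27.
       U_Y = n1*n2 - U_X = 64 - 27 = 37.
Step 4: Ties are present, so use the tie-corrected normal approximation (with continuity correction) for the p-value.
Step 5: p-value = 0.636006; compare to alpha = 0.1. fail to reject H0.

U_X = 27, p = 0.636006, fail to reject H0 at alpha = 0.1.


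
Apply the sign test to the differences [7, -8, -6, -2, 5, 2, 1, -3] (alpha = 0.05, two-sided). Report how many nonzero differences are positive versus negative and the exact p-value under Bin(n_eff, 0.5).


Step 1: Discard zero differences. Original n = 8; n_eff = number of nonzero differences = 8.
Nonzero differences (with sign): +7, -8, -6, -2, +5, +2, +1, -3
Step 2: Count signs: positive = 4, negative = 4.
Step 3: Under H0: P(positive) = 0.5, so the number of positives S ~ Bin(8, 0.5).
Step 4: Two-sided exact p-value = sum of Bin(8,0.5) probabilities at or below the observed probability = 1.000000.
Step 5: alpha = 0.05. fail to reject H0.

n_eff = 8, pos = 4, neg = 4, p = 1.000000, fail to reject H0.


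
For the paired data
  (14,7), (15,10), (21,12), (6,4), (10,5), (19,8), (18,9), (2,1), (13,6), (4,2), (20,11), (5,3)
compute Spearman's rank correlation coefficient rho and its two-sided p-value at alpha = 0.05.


Step 1: Rank x and y separately (midranks; no ties here).
rank(x): 14->7, 15->8, 21->12, 6->4, 10->5, 19->10, 18->9, 2->1, 13->6, 4->2, 20->11, 5->3
rank(y): 7->7, 10->10, 12->12, 4->4, 5->5, 8->8, 9->9, 1->1, 6->6, 2->2, 11->11, 3->3
Step 2: d_i = R_x(i) - R_y(i); compute d_i^2.
  (7-7)^2=0, (8-10)^2=4, (12-12)^2=0, (4-4)^2=0, (5-5)^2=0, (10-8)^2=4, (9-9)^2=0, (1-1)^2=0, (6-6)^2=0, (2-2)^2=0, (11-11)^2=0, (3-3)^2=0
sum(d^2) = 8.
Step 3: rho = 1 - 6*8 / (12*(12^2 - 1)) = 1 - 48/1716 = 0.972028.
Step 4: Under H0, t = rho * sqrt((n-2)/(1-rho^2)) = 13.0876 ~ t(10).
Step 5: Two-sided p-value from the t-distribution with 10 df = 0.000000.
Step 6: alpha = 0.05. reject H0.

rho = 0.9720, p = 0.000000, reject H0 at alpha = 0.05.


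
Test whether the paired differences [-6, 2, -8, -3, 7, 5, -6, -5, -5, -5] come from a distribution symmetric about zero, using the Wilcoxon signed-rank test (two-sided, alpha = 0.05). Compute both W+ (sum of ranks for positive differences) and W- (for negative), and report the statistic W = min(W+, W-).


Step 1: Drop any zero differences (none here) and take |d_i|.
|d| = [6, 2, 8, 3, 7, 5, 6, 5, 5, 5]
Step 2: Midrank |d_i| (ties get averaged ranks).
ranks: |6|->7.5, |2|->1, |8|->10, |3|->2, |7|->9, |5|->4.5, |6|->7.5, |5|->4.5, |5|->4.5, |5|->4.5
Step 3: Attach original signs; sum ranks with positive sign and with negative sign.
W+ = 1 + 9 + 4.5 = 14.5
W- = 7.5 + 10 + 2 + 7.5 + 4.5 + 4.5 + 4.5 = 40.5
(Check: W+ + W- = 55 should equal n(n+1)/2 = 55.)
Step 4: Test statistic W = min(W+, W-) = 14.5.
Step 5: Ties in |d|, so use the tie-corrected normal approximation.
        E[W] = n(n+1)/4 = 10*11/4 = 27.5.
        Tie groups: |d|=5 (t=4), |d|=6 (t=2); sum(t^3 - t) = 66.
        Var[W] = n(n+1)(2n+1)/24 - sum(t^3-t)/48 = 2310/24 - 66/48 = 94.875.
        z = (W - E[W]) / sqrt(Var[W]) = (14.5 - 27.5) / 9.7404 = -1.3347.
        Two-sided p = 2*Phi(z) = 0.181991.
Step 6: alpha = 0.05. fail to reject H0.

W+ = 14.5, W- = 40.5, W = min = 14.5, p = 0.181991, fail to reject H0.


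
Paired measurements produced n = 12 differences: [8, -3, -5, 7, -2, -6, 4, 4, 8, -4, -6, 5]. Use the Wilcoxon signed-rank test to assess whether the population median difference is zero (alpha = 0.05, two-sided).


Step 1: Drop any zero differences (none here) and take |d_i|.
|d| = [8, 3, 5, 7, 2, 6, 4, 4, 8, 4, 6, 5]
Step 2: Midrank |d_i| (ties get averaged ranks).
ranks: |8|->11.5, |3|->2, |5|->6.5, |7|->10, |2|->1, |6|->8.5, |4|->4, |4|->4, |8|->11.5, |4|->4, |6|->8.5, |5|->6.5
Step 3: Attach original signs; sum ranks with positive sign and with negative sign.
W+ = 11.5 + 10 + 4 + 4 + 11.5 + 6.5 = 47.5
W- = 2 + 6.5 + 1 + 8.5 + 4 + 8.5 = 30.5
(Check: W+ + W- = 78 should equal n(n+1)/2 = 78.)
Step 4: Test statistic W = min(W+, W-) = 30.5.
Step 5: Ties in |d|, so use the tie-corrected normal approximation.
        E[W] = n(n+1)/4 = 12*13/4 = 39.
        Tie groups: |d|=4 (t=3), |d|=5 (t=2), |d|=6 (t=2), |d|=8 (t=2); sum(t^3 - t) = 42.
        Var[W] = n(n+1)(2n+1)/24 - sum(t^3-t)/48 = 3900/24 - 42/48 = 161.625.
        z = (W - E[W]) / sqrt(Var[W]) = (30.5 - 39) / 12.7132 = -0.6686.
        Two-sided p = 2*Phi(z) = 0.503752.
Step 6: alpha = 0.05. fail to reject H0.

W+ = 47.5, W- = 30.5, W = min = 30.5, p = 0.503752, fail to reject H0.


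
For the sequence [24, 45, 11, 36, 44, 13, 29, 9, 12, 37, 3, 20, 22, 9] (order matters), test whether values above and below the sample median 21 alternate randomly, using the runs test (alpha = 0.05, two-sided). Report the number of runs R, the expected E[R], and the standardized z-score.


Step 1: Compute median = 21; label A = above, B = below.
Labels in order: AABAABABBABBAB  (n_A = 7, n_B = 7)
Step 2: Count runs R = 10.
Step 3: Under H0 (random ordering), E[R] = 2*n_A*n_B/(n_A+n_B) + 1 = 2*7*7/14 + 1 = 8.0000.
        Var[R] = 2*n_A*n_B*(2*n_A*n_B - n_A - n_B) / ((n_A+n_B)^2 * (n_A+n_B-1)) = 8232/2548 = 3.2308.
        SD[R] = 1.7974.
Step 4: Continuity-corrected z = (R - 0.5 - E[R]) / SD[R] = (10 - 0.5 - 8.0000) / 1.7974 = 0.8345.
Step 5: Two-sided p-value via normal approximation = 2*(1 - Phi(|z|)) = 0.403986.
Step 6: alpha = 0.05. fail to reject H0.

R = 10, z = 0.8345, p = 0.403986, fail to reject H0.
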